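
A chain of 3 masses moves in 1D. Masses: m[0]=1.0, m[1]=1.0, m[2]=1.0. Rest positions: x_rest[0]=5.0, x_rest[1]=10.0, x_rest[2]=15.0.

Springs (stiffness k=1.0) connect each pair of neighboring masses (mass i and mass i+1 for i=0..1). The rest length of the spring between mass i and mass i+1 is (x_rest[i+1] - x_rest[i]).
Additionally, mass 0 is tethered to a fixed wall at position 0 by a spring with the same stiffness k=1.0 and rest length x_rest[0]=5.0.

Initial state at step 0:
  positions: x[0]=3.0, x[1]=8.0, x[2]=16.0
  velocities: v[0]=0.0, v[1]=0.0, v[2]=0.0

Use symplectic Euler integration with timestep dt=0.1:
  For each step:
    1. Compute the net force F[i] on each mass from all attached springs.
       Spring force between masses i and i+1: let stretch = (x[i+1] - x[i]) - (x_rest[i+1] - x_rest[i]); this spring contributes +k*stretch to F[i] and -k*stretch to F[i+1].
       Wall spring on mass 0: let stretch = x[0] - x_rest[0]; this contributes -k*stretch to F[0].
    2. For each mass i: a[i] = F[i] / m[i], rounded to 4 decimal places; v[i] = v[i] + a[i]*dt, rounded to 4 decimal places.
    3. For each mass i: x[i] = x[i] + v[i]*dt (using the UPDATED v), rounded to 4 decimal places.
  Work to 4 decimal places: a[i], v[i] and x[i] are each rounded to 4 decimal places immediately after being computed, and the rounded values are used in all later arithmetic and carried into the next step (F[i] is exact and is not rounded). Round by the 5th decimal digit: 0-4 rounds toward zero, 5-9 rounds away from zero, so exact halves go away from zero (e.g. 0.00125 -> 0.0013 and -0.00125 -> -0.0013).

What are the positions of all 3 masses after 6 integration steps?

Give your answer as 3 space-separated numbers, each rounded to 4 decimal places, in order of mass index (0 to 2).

Answer: 3.4126 8.5826 15.4109

Derivation:
Step 0: x=[3.0000 8.0000 16.0000] v=[0.0000 0.0000 0.0000]
Step 1: x=[3.0200 8.0300 15.9700] v=[0.2000 0.3000 -0.3000]
Step 2: x=[3.0599 8.0893 15.9106] v=[0.3990 0.5930 -0.5940]
Step 3: x=[3.1195 8.1765 15.8230] v=[0.5960 0.8722 -0.8761]
Step 4: x=[3.1985 8.2896 15.7089] v=[0.7898 1.1312 -1.1408]
Step 5: x=[3.2964 8.4260 15.5706] v=[0.9791 1.3640 -1.3827]
Step 6: x=[3.4126 8.5826 15.4109] v=[1.1624 1.5655 -1.5972]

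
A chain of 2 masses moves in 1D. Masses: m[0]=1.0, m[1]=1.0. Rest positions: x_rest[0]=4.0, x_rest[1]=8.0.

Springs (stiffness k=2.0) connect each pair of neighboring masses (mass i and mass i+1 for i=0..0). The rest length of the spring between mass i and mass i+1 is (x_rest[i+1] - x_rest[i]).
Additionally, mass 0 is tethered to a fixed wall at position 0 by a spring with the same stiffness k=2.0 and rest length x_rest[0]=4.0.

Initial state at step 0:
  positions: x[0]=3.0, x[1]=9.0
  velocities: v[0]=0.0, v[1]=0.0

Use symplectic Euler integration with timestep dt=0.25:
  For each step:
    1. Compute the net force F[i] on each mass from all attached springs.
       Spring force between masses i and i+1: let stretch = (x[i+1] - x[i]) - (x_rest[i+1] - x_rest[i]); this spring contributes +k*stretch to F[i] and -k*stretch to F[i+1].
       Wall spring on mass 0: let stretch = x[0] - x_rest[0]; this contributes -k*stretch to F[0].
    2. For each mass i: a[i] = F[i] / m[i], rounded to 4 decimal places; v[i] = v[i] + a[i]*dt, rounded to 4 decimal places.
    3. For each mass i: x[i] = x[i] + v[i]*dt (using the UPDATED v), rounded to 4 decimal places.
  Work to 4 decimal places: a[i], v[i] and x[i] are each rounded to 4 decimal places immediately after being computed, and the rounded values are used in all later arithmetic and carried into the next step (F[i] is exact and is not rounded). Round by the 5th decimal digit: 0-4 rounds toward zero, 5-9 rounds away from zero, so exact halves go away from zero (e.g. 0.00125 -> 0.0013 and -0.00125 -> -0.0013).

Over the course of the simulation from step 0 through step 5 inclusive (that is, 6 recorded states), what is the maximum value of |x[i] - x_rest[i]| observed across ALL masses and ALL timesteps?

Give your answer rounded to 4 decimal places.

Step 0: x=[3.0000 9.0000] v=[0.0000 0.0000]
Step 1: x=[3.3750 8.7500] v=[1.5000 -1.0000]
Step 2: x=[4.0000 8.3281] v=[2.5000 -1.6875]
Step 3: x=[4.6660 7.8652] v=[2.6641 -1.8516]
Step 4: x=[5.1487 7.5024] v=[1.9307 -1.4512]
Step 5: x=[5.2820 7.3454] v=[0.5332 -0.6281]
Max displacement = 1.2820

Answer: 1.2820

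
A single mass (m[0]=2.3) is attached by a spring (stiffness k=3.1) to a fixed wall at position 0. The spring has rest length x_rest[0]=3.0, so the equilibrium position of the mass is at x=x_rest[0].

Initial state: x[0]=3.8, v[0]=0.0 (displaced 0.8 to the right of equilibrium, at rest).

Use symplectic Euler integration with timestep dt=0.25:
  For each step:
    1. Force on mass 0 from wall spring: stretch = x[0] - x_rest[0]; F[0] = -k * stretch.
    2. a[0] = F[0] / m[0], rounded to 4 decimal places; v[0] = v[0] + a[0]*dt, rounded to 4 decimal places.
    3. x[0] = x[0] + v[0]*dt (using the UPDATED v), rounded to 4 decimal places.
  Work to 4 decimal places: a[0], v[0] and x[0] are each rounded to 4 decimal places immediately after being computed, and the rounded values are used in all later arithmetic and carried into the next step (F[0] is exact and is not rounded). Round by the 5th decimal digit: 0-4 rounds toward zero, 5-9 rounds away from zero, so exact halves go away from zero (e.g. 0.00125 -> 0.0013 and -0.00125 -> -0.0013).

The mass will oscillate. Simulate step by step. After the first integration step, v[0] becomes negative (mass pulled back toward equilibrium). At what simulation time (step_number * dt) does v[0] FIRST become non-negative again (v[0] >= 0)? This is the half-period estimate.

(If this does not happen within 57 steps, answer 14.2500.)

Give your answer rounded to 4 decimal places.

Answer: 2.7500

Derivation:
Step 0: x=[3.8000] v=[0.0000]
Step 1: x=[3.7326] v=[-0.2696]
Step 2: x=[3.6035] v=[-0.5165]
Step 3: x=[3.4235] v=[-0.7199]
Step 4: x=[3.2079] v=[-0.8626]
Step 5: x=[2.9747] v=[-0.9327]
Step 6: x=[2.7437] v=[-0.9242]
Step 7: x=[2.5342] v=[-0.8379]
Step 8: x=[2.3640] v=[-0.6810]
Step 9: x=[2.2473] v=[-0.4667]
Step 10: x=[2.1940] v=[-0.2131]
Step 11: x=[2.2086] v=[0.0585]
First v>=0 after going negative at step 11, time=2.7500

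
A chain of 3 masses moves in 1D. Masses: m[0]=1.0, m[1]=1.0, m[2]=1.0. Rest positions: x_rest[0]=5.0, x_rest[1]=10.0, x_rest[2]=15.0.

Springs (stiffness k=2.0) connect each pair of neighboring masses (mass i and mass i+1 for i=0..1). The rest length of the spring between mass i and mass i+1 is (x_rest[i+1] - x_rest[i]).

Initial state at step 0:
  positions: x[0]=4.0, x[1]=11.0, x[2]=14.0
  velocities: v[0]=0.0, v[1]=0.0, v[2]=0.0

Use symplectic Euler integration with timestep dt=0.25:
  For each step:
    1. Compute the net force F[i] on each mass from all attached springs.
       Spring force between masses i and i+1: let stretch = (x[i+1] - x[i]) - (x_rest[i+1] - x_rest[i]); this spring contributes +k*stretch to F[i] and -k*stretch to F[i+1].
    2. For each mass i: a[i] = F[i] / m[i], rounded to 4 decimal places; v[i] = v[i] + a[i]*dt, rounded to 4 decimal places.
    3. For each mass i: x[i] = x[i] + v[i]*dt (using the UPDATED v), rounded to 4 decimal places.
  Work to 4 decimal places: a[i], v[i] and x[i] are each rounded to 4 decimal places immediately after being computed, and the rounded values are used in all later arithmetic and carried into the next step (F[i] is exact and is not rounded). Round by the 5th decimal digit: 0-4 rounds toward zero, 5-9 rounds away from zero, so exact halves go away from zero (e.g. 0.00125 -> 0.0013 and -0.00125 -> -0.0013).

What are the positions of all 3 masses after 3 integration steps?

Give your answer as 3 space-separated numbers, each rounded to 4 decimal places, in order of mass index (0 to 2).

Answer: 5.0665 8.8672 15.0665

Derivation:
Step 0: x=[4.0000 11.0000 14.0000] v=[0.0000 0.0000 0.0000]
Step 1: x=[4.2500 10.5000 14.2500] v=[1.0000 -2.0000 1.0000]
Step 2: x=[4.6563 9.6875 14.6563] v=[1.6250 -3.2500 1.6250]
Step 3: x=[5.0665 8.8672 15.0665] v=[1.6406 -3.2812 1.6406]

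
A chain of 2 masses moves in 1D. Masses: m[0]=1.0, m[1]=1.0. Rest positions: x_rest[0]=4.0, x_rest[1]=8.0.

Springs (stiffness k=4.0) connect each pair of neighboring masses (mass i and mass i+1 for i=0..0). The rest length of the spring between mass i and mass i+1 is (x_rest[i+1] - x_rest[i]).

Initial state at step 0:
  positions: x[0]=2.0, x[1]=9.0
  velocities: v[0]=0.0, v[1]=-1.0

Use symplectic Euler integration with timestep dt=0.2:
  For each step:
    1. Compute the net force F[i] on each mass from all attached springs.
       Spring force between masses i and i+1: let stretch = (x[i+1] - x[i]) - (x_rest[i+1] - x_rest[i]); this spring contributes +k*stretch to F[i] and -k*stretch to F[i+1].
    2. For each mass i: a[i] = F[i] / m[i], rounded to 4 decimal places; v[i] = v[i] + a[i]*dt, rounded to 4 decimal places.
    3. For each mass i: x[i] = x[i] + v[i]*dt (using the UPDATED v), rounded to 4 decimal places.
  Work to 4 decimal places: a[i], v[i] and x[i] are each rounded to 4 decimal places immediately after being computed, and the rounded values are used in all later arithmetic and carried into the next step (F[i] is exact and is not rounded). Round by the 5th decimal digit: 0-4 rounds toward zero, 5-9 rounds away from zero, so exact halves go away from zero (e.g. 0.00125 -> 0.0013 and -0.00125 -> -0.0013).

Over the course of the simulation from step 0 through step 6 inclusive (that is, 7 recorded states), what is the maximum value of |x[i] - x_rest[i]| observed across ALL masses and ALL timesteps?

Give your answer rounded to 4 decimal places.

Step 0: x=[2.0000 9.0000] v=[0.0000 -1.0000]
Step 1: x=[2.4800 8.3200] v=[2.4000 -3.4000]
Step 2: x=[3.2544 7.3456] v=[3.8720 -4.8720]
Step 3: x=[4.0434 6.3566] v=[3.9450 -4.9450]
Step 4: x=[4.5625 5.6375] v=[2.5956 -3.5956]
Step 5: x=[4.6136 5.3864] v=[0.2556 -1.2556]
Step 6: x=[4.1484 5.6516] v=[-2.3262 1.3262]
Max displacement = 2.6136

Answer: 2.6136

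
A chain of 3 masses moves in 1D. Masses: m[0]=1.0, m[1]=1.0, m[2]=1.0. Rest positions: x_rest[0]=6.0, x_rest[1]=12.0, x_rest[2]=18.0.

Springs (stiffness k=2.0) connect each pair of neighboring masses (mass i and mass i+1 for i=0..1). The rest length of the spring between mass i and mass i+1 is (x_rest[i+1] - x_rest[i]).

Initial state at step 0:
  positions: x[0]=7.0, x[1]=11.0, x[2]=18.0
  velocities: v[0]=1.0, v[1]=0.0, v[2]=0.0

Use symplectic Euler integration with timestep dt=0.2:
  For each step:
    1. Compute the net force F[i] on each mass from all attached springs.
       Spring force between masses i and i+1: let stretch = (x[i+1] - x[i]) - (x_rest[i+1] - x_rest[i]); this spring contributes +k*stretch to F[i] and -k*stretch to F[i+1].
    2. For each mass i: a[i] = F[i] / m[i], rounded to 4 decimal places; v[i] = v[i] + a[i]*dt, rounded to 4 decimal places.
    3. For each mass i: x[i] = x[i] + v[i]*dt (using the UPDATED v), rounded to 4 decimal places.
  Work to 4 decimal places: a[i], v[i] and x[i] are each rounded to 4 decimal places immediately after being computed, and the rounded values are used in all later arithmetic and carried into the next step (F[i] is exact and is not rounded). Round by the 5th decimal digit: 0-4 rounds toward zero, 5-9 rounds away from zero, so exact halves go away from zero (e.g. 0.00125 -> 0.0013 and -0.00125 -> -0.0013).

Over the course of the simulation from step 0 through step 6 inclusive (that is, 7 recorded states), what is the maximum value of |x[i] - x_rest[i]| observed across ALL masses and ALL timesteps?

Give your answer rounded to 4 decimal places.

Answer: 1.4044

Derivation:
Step 0: x=[7.0000 11.0000 18.0000] v=[1.0000 0.0000 0.0000]
Step 1: x=[7.0400 11.2400 17.9200] v=[0.2000 1.2000 -0.4000]
Step 2: x=[6.9360 11.6784 17.7856] v=[-0.5200 2.1920 -0.6720]
Step 3: x=[6.7314 12.2260 17.6426] v=[-1.0230 2.7379 -0.7149]
Step 4: x=[6.4864 12.7673 17.5463] v=[-1.2252 2.7067 -0.4815]
Step 5: x=[6.2638 13.1885 17.5477] v=[-1.1128 2.1059 0.0069]
Step 6: x=[6.1152 13.4044 17.6803] v=[-0.7429 1.0797 0.6632]
Max displacement = 1.4044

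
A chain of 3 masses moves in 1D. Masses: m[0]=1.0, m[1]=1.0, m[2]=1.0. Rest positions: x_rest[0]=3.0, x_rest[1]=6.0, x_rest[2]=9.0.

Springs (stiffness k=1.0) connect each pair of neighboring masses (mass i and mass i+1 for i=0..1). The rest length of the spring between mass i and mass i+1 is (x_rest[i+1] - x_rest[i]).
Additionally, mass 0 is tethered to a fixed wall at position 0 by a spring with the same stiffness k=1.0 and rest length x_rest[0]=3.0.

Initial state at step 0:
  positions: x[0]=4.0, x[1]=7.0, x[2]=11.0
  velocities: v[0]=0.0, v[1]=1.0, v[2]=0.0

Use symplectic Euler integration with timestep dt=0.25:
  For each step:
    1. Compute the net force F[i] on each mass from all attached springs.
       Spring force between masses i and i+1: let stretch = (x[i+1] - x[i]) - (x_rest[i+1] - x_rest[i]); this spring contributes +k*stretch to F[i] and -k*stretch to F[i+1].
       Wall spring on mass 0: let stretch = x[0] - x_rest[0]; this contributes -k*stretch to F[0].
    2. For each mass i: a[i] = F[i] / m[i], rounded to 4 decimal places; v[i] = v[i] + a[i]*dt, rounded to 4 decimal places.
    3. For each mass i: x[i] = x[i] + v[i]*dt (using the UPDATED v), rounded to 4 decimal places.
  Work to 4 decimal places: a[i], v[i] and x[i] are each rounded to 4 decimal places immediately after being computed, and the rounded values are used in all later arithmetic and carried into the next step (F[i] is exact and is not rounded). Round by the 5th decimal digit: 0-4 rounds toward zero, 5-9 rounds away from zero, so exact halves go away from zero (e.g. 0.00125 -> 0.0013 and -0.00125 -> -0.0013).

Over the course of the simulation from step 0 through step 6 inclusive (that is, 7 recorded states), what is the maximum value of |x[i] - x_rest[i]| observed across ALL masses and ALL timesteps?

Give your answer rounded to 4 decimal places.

Answer: 2.2129

Derivation:
Step 0: x=[4.0000 7.0000 11.0000] v=[0.0000 1.0000 0.0000]
Step 1: x=[3.9375 7.3125 10.9375] v=[-0.2500 1.2500 -0.2500]
Step 2: x=[3.8399 7.6406 10.8359] v=[-0.3906 1.3125 -0.4063]
Step 3: x=[3.7398 7.9309 10.7221] v=[-0.4004 1.1612 -0.4551]
Step 4: x=[3.6679 8.1337 10.6214] v=[-0.2876 0.8112 -0.4029]
Step 5: x=[3.6459 8.2129 10.5527] v=[-0.0881 0.3167 -0.2748]
Step 6: x=[3.6815 8.1529 10.5253] v=[0.1422 -0.2401 -0.1098]
Max displacement = 2.2129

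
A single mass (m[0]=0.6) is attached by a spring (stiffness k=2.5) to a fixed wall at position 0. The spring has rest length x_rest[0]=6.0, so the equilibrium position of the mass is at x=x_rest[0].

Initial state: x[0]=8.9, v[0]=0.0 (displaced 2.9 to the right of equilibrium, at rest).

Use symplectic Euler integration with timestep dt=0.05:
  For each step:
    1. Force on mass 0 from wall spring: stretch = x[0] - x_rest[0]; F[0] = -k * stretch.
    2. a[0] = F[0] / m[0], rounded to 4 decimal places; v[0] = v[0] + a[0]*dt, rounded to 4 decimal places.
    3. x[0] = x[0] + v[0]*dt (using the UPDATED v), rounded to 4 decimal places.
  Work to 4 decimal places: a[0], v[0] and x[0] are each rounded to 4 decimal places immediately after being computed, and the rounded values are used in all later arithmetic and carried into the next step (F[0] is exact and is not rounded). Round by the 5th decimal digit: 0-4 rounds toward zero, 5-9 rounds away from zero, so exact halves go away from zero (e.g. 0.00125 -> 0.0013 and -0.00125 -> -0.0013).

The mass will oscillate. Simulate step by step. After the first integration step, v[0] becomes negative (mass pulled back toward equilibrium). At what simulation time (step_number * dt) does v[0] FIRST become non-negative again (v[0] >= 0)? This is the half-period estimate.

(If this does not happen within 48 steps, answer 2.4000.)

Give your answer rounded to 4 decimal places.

Answer: 1.5500

Derivation:
Step 0: x=[8.9000] v=[0.0000]
Step 1: x=[8.8698] v=[-0.6042]
Step 2: x=[8.8097] v=[-1.2021]
Step 3: x=[8.7203] v=[-1.7875]
Step 4: x=[8.6026] v=[-2.3542]
Step 5: x=[8.4578] v=[-2.8964]
Step 6: x=[8.2874] v=[-3.4084]
Step 7: x=[8.0932] v=[-3.8849]
Step 8: x=[7.8772] v=[-4.3210]
Step 9: x=[7.6416] v=[-4.7121]
Step 10: x=[7.3889] v=[-5.0541]
Step 11: x=[7.1217] v=[-5.3435]
Step 12: x=[6.8428] v=[-5.5772]
Step 13: x=[6.5552] v=[-5.7528]
Step 14: x=[6.2618] v=[-5.8685]
Step 15: x=[5.9657] v=[-5.9230]
Step 16: x=[5.6699] v=[-5.9159]
Step 17: x=[5.3775] v=[-5.8471]
Step 18: x=[5.0916] v=[-5.7174]
Step 19: x=[4.8152] v=[-5.5282]
Step 20: x=[4.5511] v=[-5.2814]
Step 21: x=[4.3021] v=[-4.9795]
Step 22: x=[4.0708] v=[-4.6258]
Step 23: x=[3.8596] v=[-4.2239]
Step 24: x=[3.6707] v=[-3.7780]
Step 25: x=[3.5061] v=[-3.2927]
Step 26: x=[3.3674] v=[-2.7731]
Step 27: x=[3.2562] v=[-2.2246]
Step 28: x=[3.1736] v=[-1.6530]
Step 29: x=[3.1204] v=[-1.0642]
Step 30: x=[3.0972] v=[-0.4643]
Step 31: x=[3.1042] v=[0.1405]
First v>=0 after going negative at step 31, time=1.5500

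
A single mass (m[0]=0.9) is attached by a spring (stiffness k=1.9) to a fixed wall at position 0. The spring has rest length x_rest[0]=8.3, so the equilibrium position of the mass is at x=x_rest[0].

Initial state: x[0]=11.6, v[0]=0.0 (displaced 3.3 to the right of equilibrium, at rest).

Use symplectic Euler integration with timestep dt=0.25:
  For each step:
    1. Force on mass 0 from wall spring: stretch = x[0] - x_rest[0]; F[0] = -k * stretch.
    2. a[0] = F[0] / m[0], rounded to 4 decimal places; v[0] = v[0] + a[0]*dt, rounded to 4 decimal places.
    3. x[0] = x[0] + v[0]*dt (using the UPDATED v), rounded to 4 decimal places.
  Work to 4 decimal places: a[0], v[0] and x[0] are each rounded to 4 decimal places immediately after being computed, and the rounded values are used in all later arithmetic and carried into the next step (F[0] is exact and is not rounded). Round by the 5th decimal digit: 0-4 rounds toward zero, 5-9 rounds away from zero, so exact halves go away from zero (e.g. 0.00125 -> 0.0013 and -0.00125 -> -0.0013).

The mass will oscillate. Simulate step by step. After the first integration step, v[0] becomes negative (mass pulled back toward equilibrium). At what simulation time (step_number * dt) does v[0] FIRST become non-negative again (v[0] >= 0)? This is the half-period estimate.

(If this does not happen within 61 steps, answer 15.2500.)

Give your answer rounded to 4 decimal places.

Step 0: x=[11.6000] v=[0.0000]
Step 1: x=[11.1646] v=[-1.7417]
Step 2: x=[10.3512] v=[-3.2536]
Step 3: x=[9.2672] v=[-4.3362]
Step 4: x=[8.0555] v=[-4.8467]
Step 5: x=[6.8761] v=[-4.7177]
Step 6: x=[5.8846] v=[-3.9662]
Step 7: x=[5.2118] v=[-2.6914]
Step 8: x=[4.9464] v=[-1.0615]
Step 9: x=[5.1235] v=[0.7085]
First v>=0 after going negative at step 9, time=2.2500

Answer: 2.2500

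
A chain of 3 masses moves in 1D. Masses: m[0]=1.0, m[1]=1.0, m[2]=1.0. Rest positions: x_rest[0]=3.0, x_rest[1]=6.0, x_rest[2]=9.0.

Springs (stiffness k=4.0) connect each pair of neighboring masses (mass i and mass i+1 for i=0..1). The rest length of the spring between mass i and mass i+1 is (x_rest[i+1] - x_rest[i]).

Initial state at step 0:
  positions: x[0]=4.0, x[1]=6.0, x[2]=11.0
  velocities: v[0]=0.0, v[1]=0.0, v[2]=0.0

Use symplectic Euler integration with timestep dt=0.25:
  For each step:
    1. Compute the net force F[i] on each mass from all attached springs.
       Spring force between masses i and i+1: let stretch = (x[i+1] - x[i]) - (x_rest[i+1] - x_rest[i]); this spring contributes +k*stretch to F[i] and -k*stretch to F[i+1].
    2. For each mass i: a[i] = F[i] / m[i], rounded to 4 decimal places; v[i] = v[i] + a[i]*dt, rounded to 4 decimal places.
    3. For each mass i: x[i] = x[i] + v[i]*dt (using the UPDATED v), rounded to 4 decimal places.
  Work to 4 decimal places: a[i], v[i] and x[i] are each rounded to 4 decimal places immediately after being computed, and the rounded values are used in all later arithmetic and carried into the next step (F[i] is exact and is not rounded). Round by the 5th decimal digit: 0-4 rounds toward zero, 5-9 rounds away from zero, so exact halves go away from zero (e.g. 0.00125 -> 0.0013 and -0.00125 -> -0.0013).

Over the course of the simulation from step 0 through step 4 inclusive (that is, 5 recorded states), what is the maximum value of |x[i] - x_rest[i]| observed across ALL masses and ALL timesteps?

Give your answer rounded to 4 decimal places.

Step 0: x=[4.0000 6.0000 11.0000] v=[0.0000 0.0000 0.0000]
Step 1: x=[3.7500 6.7500 10.5000] v=[-1.0000 3.0000 -2.0000]
Step 2: x=[3.5000 7.6875 9.8125] v=[-1.0000 3.7500 -2.7500]
Step 3: x=[3.5469 8.1094 9.3438] v=[0.1875 1.6875 -1.8750]
Step 4: x=[3.9844 7.6993 9.3165] v=[1.7500 -1.6406 -0.1094]
Max displacement = 2.1094

Answer: 2.1094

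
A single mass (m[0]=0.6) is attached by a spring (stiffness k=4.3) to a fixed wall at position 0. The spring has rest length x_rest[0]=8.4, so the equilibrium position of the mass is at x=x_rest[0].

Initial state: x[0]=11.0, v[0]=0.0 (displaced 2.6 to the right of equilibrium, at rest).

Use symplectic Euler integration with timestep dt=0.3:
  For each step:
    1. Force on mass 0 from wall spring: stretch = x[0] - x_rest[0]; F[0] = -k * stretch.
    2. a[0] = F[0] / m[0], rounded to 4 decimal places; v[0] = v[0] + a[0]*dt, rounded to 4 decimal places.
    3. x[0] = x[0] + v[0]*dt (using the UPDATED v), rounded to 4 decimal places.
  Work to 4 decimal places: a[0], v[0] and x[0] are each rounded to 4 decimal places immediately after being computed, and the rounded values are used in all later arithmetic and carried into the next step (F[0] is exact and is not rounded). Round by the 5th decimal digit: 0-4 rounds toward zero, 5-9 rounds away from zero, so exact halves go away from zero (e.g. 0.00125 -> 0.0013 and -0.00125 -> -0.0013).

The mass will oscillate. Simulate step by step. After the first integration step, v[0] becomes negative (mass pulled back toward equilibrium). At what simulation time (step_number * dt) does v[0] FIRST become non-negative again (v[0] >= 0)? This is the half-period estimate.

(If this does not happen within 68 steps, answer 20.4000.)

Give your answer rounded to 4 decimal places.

Answer: 1.2000

Derivation:
Step 0: x=[11.0000] v=[0.0000]
Step 1: x=[9.3230] v=[-5.5900]
Step 2: x=[7.0507] v=[-7.5744]
Step 3: x=[5.6487] v=[-4.6734]
Step 4: x=[6.0213] v=[1.2419]
First v>=0 after going negative at step 4, time=1.2000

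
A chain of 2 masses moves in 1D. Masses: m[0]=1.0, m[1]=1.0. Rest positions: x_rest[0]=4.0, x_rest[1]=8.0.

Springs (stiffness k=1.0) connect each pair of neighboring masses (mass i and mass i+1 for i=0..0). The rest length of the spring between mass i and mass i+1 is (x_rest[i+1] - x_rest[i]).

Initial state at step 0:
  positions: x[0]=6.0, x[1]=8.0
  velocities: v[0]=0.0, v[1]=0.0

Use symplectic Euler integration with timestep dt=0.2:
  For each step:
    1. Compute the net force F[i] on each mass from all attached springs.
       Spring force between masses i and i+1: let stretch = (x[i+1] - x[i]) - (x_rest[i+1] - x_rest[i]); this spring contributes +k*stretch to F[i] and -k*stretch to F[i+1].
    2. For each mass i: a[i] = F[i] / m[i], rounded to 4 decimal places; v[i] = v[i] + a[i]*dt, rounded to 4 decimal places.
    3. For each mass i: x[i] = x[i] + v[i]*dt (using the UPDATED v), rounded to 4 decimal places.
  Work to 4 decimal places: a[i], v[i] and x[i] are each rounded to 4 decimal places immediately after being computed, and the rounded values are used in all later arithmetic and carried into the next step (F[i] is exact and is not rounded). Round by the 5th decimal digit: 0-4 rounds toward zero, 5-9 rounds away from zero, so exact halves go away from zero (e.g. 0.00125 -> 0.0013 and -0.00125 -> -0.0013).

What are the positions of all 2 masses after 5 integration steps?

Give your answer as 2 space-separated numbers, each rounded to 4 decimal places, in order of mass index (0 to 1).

Step 0: x=[6.0000 8.0000] v=[0.0000 0.0000]
Step 1: x=[5.9200 8.0800] v=[-0.4000 0.4000]
Step 2: x=[5.7664 8.2336] v=[-0.7680 0.7680]
Step 3: x=[5.5515 8.4485] v=[-1.0746 1.0746]
Step 4: x=[5.2925 8.7075] v=[-1.2952 1.2952]
Step 5: x=[5.0101 8.9899] v=[-1.4122 1.4122]

Answer: 5.0101 8.9899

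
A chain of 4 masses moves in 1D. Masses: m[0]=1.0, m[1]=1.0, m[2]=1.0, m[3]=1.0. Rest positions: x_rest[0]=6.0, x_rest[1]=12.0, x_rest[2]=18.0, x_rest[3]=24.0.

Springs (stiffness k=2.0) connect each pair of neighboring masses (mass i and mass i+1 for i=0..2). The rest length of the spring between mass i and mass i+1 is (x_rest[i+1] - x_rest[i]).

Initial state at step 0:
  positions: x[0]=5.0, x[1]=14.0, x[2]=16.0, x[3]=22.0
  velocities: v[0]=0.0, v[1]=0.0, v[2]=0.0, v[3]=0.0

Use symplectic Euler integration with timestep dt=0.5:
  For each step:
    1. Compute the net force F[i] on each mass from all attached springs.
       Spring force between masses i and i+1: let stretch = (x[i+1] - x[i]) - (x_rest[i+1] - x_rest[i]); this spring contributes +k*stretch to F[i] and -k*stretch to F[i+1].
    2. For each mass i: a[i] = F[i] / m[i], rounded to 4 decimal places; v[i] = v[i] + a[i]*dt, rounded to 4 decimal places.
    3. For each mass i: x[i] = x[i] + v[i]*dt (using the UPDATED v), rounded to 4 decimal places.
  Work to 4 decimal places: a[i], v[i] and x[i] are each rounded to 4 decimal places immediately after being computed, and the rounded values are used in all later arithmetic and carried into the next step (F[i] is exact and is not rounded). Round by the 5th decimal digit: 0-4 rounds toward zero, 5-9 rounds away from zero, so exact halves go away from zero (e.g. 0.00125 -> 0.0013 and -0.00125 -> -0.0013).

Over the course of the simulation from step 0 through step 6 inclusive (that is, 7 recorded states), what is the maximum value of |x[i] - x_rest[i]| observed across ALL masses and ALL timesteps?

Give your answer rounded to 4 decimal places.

Answer: 3.2500

Derivation:
Step 0: x=[5.0000 14.0000 16.0000 22.0000] v=[0.0000 0.0000 0.0000 0.0000]
Step 1: x=[6.5000 10.5000 18.0000 22.0000] v=[3.0000 -7.0000 4.0000 0.0000]
Step 2: x=[7.0000 8.7500 18.2500 23.0000] v=[1.0000 -3.5000 0.5000 2.0000]
Step 3: x=[5.3750 10.8750 16.1250 24.6250] v=[-3.2500 4.2500 -4.2500 3.2500]
Step 4: x=[3.5000 12.8750 15.6250 25.0000] v=[-3.7500 4.0000 -1.0000 0.7500]
Step 5: x=[3.3125 11.5625 18.4375 23.6875] v=[-0.3750 -2.6250 5.6250 -2.6250]
Step 6: x=[4.2500 9.5625 20.4375 22.7500] v=[1.8750 -4.0000 4.0000 -1.8750]
Max displacement = 3.2500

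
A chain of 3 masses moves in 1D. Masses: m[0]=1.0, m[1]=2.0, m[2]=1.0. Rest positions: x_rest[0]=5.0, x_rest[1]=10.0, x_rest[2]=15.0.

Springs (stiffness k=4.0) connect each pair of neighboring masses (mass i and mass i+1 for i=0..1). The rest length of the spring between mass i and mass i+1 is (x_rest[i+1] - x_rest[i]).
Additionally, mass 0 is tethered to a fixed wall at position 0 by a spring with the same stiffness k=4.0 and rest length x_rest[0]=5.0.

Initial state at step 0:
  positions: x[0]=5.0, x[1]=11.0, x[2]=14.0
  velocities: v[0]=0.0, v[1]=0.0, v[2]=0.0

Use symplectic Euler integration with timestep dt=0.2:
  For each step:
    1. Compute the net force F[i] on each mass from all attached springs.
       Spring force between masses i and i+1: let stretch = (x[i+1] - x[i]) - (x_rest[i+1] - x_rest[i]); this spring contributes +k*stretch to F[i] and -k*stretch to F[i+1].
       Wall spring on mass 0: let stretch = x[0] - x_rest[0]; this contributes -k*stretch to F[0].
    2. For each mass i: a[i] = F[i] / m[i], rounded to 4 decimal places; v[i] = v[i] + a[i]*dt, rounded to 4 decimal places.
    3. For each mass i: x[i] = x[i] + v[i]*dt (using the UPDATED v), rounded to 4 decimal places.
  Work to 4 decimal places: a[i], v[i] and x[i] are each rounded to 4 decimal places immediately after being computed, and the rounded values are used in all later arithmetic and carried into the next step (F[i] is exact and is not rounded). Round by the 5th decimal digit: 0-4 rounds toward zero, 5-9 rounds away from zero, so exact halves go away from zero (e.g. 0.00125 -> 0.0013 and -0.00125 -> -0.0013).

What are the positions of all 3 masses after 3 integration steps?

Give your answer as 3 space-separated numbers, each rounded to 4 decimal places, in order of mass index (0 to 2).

Answer: 5.5530 9.9174 15.4986

Derivation:
Step 0: x=[5.0000 11.0000 14.0000] v=[0.0000 0.0000 0.0000]
Step 1: x=[5.1600 10.7600 14.3200] v=[0.8000 -1.2000 1.6000]
Step 2: x=[5.3904 10.3568 14.8704] v=[1.1520 -2.0160 2.7520]
Step 3: x=[5.5530 9.9174 15.4986] v=[0.8128 -2.1971 3.1411]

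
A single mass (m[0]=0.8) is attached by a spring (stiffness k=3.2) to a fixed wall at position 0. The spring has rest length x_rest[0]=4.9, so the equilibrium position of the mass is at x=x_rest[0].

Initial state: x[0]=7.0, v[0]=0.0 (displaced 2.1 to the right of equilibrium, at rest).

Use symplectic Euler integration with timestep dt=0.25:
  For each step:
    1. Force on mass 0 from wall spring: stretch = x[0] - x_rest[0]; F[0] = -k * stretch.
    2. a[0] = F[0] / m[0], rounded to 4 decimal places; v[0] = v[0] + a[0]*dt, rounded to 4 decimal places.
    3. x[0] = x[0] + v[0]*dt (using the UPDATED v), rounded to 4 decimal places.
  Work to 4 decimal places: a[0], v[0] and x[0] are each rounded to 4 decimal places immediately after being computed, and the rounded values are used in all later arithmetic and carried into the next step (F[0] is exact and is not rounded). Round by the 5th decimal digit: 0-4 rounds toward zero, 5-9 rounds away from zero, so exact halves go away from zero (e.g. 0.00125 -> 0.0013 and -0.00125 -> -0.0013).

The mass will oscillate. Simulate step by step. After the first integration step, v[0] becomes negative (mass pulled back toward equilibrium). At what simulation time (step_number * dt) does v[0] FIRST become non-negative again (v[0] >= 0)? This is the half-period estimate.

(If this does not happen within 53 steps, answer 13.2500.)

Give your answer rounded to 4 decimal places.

Answer: 1.7500

Derivation:
Step 0: x=[7.0000] v=[0.0000]
Step 1: x=[6.4750] v=[-2.1000]
Step 2: x=[5.5563] v=[-3.6750]
Step 3: x=[4.4735] v=[-4.3313]
Step 4: x=[3.4973] v=[-3.9048]
Step 5: x=[2.8718] v=[-2.5021]
Step 6: x=[2.7533] v=[-0.4739]
Step 7: x=[3.1715] v=[1.6728]
First v>=0 after going negative at step 7, time=1.7500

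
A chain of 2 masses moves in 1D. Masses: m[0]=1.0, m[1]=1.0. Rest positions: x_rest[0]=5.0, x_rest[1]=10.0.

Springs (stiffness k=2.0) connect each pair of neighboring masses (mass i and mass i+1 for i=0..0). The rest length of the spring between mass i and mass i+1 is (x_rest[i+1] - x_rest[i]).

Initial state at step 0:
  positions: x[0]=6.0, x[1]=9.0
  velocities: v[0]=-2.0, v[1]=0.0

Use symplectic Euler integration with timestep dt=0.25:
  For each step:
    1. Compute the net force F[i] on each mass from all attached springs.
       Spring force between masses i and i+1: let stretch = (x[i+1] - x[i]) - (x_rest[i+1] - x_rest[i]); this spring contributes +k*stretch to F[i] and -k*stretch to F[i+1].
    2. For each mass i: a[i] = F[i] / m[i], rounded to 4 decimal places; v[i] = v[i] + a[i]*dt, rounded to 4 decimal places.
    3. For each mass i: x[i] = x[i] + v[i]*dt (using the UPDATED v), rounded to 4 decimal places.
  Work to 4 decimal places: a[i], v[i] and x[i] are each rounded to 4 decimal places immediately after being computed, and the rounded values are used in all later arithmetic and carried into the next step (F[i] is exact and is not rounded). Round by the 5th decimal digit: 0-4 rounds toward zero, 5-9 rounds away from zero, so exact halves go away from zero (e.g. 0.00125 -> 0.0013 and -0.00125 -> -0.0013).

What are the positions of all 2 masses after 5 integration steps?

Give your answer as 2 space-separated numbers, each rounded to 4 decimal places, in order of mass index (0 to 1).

Answer: 2.4863 10.0138

Derivation:
Step 0: x=[6.0000 9.0000] v=[-2.0000 0.0000]
Step 1: x=[5.2500 9.2500] v=[-3.0000 1.0000]
Step 2: x=[4.3750 9.6250] v=[-3.5000 1.5000]
Step 3: x=[3.5313 9.9688] v=[-3.3750 1.3750]
Step 4: x=[2.8672 10.1329] v=[-2.6563 0.6563]
Step 5: x=[2.4863 10.0138] v=[-1.5235 -0.4766]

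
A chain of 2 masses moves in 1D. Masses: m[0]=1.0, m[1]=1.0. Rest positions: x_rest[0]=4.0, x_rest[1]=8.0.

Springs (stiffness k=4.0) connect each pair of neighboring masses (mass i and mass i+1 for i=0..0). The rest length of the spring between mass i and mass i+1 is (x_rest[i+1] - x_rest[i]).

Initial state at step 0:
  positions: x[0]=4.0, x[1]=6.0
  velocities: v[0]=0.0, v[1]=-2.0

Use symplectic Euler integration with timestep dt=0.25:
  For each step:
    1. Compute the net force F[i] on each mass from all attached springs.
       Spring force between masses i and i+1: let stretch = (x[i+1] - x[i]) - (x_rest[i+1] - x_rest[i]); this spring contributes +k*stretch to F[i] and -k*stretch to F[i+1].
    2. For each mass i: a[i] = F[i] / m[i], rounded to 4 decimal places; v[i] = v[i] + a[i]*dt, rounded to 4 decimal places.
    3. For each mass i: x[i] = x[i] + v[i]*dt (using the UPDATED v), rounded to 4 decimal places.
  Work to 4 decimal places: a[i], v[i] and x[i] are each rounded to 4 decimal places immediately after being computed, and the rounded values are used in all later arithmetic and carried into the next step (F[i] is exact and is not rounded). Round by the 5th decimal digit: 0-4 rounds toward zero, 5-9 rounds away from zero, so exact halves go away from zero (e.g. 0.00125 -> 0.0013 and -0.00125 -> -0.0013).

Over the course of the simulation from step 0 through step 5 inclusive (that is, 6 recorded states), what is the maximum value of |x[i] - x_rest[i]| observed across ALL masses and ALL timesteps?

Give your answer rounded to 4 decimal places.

Answer: 3.1406

Derivation:
Step 0: x=[4.0000 6.0000] v=[0.0000 -2.0000]
Step 1: x=[3.5000 6.0000] v=[-2.0000 0.0000]
Step 2: x=[2.6250 6.3750] v=[-3.5000 1.5000]
Step 3: x=[1.6875 6.8125] v=[-3.7500 1.7500]
Step 4: x=[1.0313 6.9688] v=[-2.6250 0.6250]
Step 5: x=[0.8594 6.6407] v=[-0.6875 -1.3125]
Max displacement = 3.1406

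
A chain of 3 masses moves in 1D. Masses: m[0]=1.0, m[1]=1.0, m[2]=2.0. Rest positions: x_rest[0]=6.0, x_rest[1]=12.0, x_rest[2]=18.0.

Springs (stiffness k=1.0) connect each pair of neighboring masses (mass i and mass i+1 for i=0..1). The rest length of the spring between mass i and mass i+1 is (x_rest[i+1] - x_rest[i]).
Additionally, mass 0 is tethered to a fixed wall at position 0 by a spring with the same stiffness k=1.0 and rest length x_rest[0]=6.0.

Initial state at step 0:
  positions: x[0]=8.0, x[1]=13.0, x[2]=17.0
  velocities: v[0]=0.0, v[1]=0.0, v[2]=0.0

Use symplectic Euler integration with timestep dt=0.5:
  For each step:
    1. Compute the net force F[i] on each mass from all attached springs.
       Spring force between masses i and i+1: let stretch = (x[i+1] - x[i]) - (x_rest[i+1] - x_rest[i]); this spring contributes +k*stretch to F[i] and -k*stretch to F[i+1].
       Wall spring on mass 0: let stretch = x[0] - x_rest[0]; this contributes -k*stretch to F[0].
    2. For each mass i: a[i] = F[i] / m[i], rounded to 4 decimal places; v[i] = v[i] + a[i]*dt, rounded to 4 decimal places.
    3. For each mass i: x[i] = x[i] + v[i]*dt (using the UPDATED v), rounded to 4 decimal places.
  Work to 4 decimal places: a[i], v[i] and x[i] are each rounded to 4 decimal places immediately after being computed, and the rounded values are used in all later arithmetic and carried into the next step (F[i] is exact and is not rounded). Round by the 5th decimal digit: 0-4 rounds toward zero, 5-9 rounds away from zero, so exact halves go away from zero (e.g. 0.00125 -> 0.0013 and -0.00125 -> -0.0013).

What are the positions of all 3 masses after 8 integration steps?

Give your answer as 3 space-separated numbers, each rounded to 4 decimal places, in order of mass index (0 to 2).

Answer: 6.3061 12.1745 17.8614

Derivation:
Step 0: x=[8.0000 13.0000 17.0000] v=[0.0000 0.0000 0.0000]
Step 1: x=[7.2500 12.7500 17.2500] v=[-1.5000 -0.5000 0.5000]
Step 2: x=[6.0625 12.2500 17.6875] v=[-2.3750 -1.0000 0.8750]
Step 3: x=[4.9063 11.5625 18.1954] v=[-2.3125 -1.3750 1.0157]
Step 4: x=[4.1875 10.8692 18.6242] v=[-1.4376 -1.3867 0.8575]
Step 5: x=[4.0923 10.4442 18.8336] v=[-0.1905 -0.8501 0.4188]
Step 6: x=[4.5620 10.5286 18.7443] v=[0.9393 0.1687 -0.1786]
Step 7: x=[5.3828 11.1753 18.3780] v=[1.6416 1.2933 -0.7326]
Step 8: x=[6.3061 12.1745 17.8614] v=[1.8465 1.9984 -1.0333]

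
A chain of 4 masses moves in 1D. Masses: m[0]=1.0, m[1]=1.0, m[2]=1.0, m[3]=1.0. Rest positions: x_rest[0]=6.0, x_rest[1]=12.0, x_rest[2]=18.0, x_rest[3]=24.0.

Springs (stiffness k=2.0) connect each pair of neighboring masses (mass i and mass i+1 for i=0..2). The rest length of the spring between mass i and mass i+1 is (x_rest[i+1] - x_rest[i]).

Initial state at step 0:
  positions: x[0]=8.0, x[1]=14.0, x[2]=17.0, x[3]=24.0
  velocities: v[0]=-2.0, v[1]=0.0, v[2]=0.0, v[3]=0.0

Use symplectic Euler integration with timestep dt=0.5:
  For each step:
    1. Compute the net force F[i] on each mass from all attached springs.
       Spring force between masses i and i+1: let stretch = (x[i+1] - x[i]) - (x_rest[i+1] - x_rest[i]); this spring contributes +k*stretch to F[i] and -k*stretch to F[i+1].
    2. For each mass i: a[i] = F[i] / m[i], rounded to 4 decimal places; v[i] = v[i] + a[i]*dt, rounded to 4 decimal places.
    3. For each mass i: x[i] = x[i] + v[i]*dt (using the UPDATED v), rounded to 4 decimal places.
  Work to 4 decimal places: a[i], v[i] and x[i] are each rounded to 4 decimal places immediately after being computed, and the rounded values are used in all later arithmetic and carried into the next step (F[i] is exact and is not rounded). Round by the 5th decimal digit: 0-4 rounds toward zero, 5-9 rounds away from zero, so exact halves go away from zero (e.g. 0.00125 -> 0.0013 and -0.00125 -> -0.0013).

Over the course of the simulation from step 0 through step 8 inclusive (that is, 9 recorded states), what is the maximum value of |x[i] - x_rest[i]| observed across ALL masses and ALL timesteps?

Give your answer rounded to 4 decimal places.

Answer: 2.5625

Derivation:
Step 0: x=[8.0000 14.0000 17.0000 24.0000] v=[-2.0000 0.0000 0.0000 0.0000]
Step 1: x=[7.0000 12.5000 19.0000 23.5000] v=[-2.0000 -3.0000 4.0000 -1.0000]
Step 2: x=[5.7500 11.5000 20.0000 23.7500] v=[-2.5000 -2.0000 2.0000 0.5000]
Step 3: x=[4.3750 11.8750 18.6250 25.1250] v=[-2.7500 0.7500 -2.7500 2.7500]
Step 4: x=[3.7500 11.8750 17.1250 26.2500] v=[-1.2500 0.0000 -3.0000 2.2500]
Step 5: x=[4.1875 10.4375 17.5625 25.8125] v=[0.8750 -2.8750 0.8750 -0.8750]
Step 6: x=[4.7500 9.4375 18.5625 24.2500] v=[1.1250 -2.0000 2.0000 -3.1250]
Step 7: x=[4.6563 10.6563 17.8438 22.8438] v=[-0.1875 2.4375 -1.4375 -2.8125]
Step 8: x=[4.5626 12.4688 16.0313 21.9376] v=[-0.1875 3.6250 -3.6250 -1.8125]
Max displacement = 2.5625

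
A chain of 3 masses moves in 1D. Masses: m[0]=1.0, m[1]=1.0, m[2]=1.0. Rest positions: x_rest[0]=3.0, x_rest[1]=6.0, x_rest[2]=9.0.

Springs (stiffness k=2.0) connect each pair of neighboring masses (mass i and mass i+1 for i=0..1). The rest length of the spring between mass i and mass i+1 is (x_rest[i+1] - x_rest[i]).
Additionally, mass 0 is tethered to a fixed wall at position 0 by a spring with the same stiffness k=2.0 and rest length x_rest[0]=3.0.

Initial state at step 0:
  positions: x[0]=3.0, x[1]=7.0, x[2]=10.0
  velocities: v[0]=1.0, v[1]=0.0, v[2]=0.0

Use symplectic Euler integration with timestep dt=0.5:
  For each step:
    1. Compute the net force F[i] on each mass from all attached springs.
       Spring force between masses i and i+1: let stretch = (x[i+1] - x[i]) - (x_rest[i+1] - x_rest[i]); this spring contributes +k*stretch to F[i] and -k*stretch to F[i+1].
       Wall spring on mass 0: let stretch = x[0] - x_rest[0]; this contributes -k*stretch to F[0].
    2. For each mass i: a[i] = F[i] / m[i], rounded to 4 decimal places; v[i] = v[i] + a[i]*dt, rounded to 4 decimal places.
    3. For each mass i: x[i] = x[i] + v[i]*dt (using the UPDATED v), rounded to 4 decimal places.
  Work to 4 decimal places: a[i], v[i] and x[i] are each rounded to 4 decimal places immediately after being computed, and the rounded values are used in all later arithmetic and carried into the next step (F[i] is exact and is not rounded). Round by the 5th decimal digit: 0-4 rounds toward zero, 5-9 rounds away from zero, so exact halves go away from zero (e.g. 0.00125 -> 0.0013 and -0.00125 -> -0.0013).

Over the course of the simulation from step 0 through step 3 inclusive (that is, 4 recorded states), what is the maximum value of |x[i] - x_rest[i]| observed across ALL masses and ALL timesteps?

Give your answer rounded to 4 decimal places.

Step 0: x=[3.0000 7.0000 10.0000] v=[1.0000 0.0000 0.0000]
Step 1: x=[4.0000 6.5000 10.0000] v=[2.0000 -1.0000 0.0000]
Step 2: x=[4.2500 6.5000 9.7500] v=[0.5000 0.0000 -0.5000]
Step 3: x=[3.5000 7.0000 9.3750] v=[-1.5000 1.0000 -0.7500]
Max displacement = 1.2500

Answer: 1.2500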